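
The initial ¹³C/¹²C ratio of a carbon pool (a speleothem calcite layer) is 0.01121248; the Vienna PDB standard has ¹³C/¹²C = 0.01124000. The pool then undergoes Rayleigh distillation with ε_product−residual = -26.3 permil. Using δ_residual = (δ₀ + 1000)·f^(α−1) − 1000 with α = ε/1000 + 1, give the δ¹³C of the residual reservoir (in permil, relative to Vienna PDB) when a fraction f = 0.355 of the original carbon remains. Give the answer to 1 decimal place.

δ₀ = (0.01121248/0.01124000 − 1)×1000 = (0.997552 − 1)×1000 = -2.448 permil
α − 1 = ε/1000 = -0.0263
f^(α−1) = 0.355^(-0.0263) = 1.027612
δ_res = (-2.448 + 1000) × 1.027612 − 1000 = 1025.096 − 1000 = 25.10 permil

25.1 permil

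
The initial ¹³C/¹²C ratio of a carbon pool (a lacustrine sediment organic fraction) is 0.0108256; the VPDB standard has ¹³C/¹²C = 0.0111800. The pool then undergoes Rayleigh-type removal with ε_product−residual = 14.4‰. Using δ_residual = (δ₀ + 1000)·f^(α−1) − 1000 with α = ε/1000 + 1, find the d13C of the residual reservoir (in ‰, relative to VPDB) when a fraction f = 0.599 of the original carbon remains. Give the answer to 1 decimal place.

-38.8‰

δ₀ = (0.0108256/0.0111800 − 1)×1000 = (0.968301 − 1)×1000 = -31.699‰
α − 1 = ε/1000 = 0.0144
f^(α−1) = 0.599^(0.0144) = 0.992647
δ_res = (-31.699 + 1000) × 0.992647 − 1000 = 961.181 − 1000 = -38.82‰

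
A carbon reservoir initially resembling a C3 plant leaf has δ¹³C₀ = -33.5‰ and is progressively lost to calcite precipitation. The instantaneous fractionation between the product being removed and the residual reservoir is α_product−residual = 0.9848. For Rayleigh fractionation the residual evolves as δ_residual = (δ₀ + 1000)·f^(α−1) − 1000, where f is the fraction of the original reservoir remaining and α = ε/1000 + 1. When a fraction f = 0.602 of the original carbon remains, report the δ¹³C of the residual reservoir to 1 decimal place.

-26.0‰

Rayleigh residual: δ_res = (δ₀ + 1000)·f^(α−1) − 1000
α − 1 = -0.01520
f^(α−1) = 0.602^(-0.01520) = 1.007744
δ_res = (-33.5 + 1000) × 1.007744 − 1000 = 973.984 − 1000 = -26.02‰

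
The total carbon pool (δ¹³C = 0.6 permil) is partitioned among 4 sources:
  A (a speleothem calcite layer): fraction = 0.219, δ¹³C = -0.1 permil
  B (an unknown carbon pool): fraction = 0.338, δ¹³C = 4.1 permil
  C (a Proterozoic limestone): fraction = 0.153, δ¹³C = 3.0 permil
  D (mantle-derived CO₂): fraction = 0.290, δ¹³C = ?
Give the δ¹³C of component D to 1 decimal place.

-4.2 permil

Isotope mass balance: δ_bulk = Σ fᵢ·δᵢ.
0.6 = 0.219×(-0.1) + 0.338×(4.1) + 0.153×(3.0) + 0.290×δ_D
0.290·δ_D = 0.6 − (1.823) = -1.223
δ_D = -1.223 / 0.290 = -4.22 permil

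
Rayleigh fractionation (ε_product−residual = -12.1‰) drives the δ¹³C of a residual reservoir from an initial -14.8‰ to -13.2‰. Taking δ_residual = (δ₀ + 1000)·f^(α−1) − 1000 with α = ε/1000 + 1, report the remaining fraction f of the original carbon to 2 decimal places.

0.87

α − 1 = ε/1000 = -0.0121
(δ_res + 1000)/(δ₀ + 1000) = (-13.2 + 1000)/(-14.8 + 1000) = 986.8/985.2 = 1.001624
f = 1.001624^(1/-0.0121) = exp(ln(1.001624)/-0.0121) = exp(0.00162/-0.0121)
f = exp(-0.1341) = 0.8745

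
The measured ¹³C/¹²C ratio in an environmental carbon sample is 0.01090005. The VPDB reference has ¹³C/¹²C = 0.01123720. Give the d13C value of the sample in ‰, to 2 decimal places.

-30.00‰

d13C = (R_sample / R_standard − 1) × 1000
R_sample / R_standard = 0.01090005 / 0.01123720 = 0.969997
d13C = (0.969997 − 1) × 1000 = -30.003‰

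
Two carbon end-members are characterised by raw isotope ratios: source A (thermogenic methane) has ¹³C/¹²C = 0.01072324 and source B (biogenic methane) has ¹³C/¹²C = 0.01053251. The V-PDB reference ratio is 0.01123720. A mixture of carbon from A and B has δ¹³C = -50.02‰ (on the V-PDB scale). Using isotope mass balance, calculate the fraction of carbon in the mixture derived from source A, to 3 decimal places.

0.748

δ_A = (0.01072324/0.01123720 − 1)×1000 = (0.954263 − 1)×1000 = -45.737‰
δ_B = (0.01053251/0.01123720 − 1)×1000 = (0.937290 − 1)×1000 = -62.710‰
f_A = (δ_mix − δ_B)/(δ_A − δ_B) = (-50.02 − (-62.710))/(-45.737 − (-62.710))
f_A = 12.690 / 16.973 = 0.7477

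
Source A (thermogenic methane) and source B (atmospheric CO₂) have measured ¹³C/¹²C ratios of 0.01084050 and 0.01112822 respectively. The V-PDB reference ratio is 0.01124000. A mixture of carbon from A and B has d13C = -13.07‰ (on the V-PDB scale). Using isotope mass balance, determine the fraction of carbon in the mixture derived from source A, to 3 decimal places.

δ_A = (0.01084050/0.01124000 − 1)×1000 = (0.964457 − 1)×1000 = -35.543‰
δ_B = (0.01112822/0.01124000 − 1)×1000 = (0.990055 − 1)×1000 = -9.945‰
f_A = (δ_mix − δ_B)/(δ_A − δ_B) = (-13.07 − (-9.945))/(-35.543 − (-9.945))
f_A = -3.125 / -25.598 = 0.1221

0.122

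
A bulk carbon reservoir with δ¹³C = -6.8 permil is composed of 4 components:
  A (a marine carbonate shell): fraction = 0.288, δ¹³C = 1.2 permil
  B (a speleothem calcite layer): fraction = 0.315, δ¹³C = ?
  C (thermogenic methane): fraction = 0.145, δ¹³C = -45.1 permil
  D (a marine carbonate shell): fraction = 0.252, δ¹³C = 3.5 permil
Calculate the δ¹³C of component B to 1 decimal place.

Isotope mass balance: δ_bulk = Σ fᵢ·δᵢ.
-6.8 = 0.288×(1.2) + 0.315×δ_B + 0.145×(-45.1) + 0.252×(3.5)
0.315·δ_B = -6.8 − (-5.312) = -1.488
δ_B = -1.488 / 0.315 = -4.72 permil

-4.7 permil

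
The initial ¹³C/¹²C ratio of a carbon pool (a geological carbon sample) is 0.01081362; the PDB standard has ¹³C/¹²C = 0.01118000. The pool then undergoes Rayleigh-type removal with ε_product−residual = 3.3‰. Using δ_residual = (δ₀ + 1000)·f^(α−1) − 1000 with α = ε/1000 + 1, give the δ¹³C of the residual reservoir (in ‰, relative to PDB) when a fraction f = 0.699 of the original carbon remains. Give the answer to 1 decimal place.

-33.9‰

δ₀ = (0.01081362/0.01118000 − 1)×1000 = (0.967229 − 1)×1000 = -32.771‰
α − 1 = ε/1000 = 0.0033
f^(α−1) = 0.699^(0.0033) = 0.998819
δ_res = (-32.771 + 1000) × 0.998819 − 1000 = 966.087 − 1000 = -33.91‰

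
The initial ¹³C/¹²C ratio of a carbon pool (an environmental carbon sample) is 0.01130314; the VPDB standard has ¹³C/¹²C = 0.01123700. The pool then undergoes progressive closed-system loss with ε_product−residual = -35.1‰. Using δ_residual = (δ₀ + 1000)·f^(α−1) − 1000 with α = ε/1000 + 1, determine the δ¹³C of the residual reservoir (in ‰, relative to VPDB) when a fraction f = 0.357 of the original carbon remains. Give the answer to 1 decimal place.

42.9‰

δ₀ = (0.01130314/0.01123700 − 1)×1000 = (1.005886 − 1)×1000 = 5.886‰
α − 1 = ε/1000 = -0.0351
f^(α−1) = 0.357^(-0.0351) = 1.036815
δ_res = (5.886 + 1000) × 1.036815 − 1000 = 1042.918 − 1000 = 42.92‰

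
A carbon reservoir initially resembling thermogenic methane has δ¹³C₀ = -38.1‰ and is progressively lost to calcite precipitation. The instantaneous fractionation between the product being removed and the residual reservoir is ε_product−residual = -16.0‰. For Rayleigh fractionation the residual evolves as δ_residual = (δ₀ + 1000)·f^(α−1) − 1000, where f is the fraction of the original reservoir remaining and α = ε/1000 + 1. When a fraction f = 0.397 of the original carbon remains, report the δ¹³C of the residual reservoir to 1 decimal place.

Rayleigh residual: δ_res = (δ₀ + 1000)·f^(α−1) − 1000
α = ε/1000 + 1 = 0.98400, so α − 1 = -0.01600
f^(α−1) = 0.397^(-0.01600) = 1.014891
δ_res = (-38.1 + 1000) × 1.014891 − 1000 = 976.224 − 1000 = -23.78‰

-23.8‰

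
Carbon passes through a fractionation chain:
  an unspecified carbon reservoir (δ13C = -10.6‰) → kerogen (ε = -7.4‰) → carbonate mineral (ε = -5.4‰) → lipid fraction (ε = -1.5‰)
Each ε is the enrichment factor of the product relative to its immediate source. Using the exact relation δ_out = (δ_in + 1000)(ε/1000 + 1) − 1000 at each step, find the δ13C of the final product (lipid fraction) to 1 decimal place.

-24.7‰

step 1: δ = (-10.60 + 1000)·(-7.4/1000 + 1) − 1000 = -17.92‰
step 2: δ = (-17.92 + 1000)·(-5.4/1000 + 1) − 1000 = -23.22‰
step 3: δ = (-23.22 + 1000)·(-1.5/1000 + 1) − 1000 = -24.69‰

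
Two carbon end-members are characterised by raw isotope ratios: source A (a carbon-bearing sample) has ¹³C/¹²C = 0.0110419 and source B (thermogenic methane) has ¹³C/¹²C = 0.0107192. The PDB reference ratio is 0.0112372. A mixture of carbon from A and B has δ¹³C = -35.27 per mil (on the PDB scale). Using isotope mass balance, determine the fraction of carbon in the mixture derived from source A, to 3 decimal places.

0.377

δ_A = (0.0110419/0.0112372 − 1)×1000 = (0.982620 − 1)×1000 = -17.380 per mil
δ_B = (0.0107192/0.0112372 − 1)×1000 = (0.953903 − 1)×1000 = -46.097 per mil
f_A = (δ_mix − δ_B)/(δ_A − δ_B) = (-35.27 − (-46.097))/(-17.380 − (-46.097))
f_A = 10.827 / 28.717 = 0.3770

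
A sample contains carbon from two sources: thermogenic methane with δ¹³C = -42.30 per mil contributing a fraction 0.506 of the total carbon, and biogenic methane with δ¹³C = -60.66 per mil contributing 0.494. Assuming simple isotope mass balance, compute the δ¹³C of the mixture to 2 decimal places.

-51.37 per mil

δ_mix = f_A·δ_A + f_B·δ_B
δ_mix = 0.506 × (-42.30) + 0.494 × (-60.66)
δ_mix = -21.404 + -29.966 = -51.370 per mil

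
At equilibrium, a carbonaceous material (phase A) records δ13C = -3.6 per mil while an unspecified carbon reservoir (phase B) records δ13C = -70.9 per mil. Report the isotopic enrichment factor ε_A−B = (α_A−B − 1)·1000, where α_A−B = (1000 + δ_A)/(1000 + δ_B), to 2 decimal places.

α_A−B = (1000 + -3.6) / (1000 + -70.9) = 996.4 / 929.1 = 1.072436
ε_A−B = (1.072436 − 1) × 1000 = 72.436 per mil
(The approximation ε ≈ δ_A − δ_B would give 67.3 per mil.)

72.44 per mil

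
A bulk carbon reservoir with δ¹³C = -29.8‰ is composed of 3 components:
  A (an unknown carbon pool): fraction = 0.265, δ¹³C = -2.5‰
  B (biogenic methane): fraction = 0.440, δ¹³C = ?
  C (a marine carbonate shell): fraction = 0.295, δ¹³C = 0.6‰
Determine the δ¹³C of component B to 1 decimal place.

-66.6‰

Isotope mass balance: δ_bulk = Σ fᵢ·δᵢ.
-29.8 = 0.265×(-2.5) + 0.440×δ_B + 0.295×(0.6)
0.440·δ_B = -29.8 − (-0.486) = -29.314
δ_B = -29.314 / 0.440 = -66.62‰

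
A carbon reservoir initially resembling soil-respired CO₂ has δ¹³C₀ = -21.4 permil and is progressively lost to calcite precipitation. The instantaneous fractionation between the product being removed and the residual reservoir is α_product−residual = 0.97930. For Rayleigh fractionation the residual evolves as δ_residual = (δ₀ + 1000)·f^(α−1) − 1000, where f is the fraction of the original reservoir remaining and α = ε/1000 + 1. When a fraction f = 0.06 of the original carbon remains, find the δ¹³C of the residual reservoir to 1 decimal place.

37.3 permil

Rayleigh residual: δ_res = (δ₀ + 1000)·f^(α−1) − 1000
α − 1 = -0.02070
f^(α−1) = 0.06^(-0.02070) = 1.059967
δ_res = (-21.4 + 1000) × 1.059967 − 1000 = 1037.284 − 1000 = 37.28 permil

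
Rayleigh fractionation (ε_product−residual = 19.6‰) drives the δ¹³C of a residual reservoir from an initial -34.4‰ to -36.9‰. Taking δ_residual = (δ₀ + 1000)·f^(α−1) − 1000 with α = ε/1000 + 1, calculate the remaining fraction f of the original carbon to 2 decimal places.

α − 1 = ε/1000 = 0.0196
(δ_res + 1000)/(δ₀ + 1000) = (-36.9 + 1000)/(-34.4 + 1000) = 963.1/965.6 = 0.997411
f = 0.997411^(1/0.0196) = exp(ln(0.997411)/0.0196) = exp(-0.00259/0.0196)
f = exp(-0.1323) = 0.8761

0.88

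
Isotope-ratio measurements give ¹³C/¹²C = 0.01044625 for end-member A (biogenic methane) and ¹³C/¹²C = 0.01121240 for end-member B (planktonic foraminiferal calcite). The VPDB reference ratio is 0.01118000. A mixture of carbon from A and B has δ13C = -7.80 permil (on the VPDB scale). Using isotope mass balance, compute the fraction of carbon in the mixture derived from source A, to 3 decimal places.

0.156

δ_A = (0.01044625/0.01118000 − 1)×1000 = (0.934369 − 1)×1000 = -65.631 permil
δ_B = (0.01121240/0.01118000 − 1)×1000 = (1.002898 − 1)×1000 = 2.898 permil
f_A = (δ_mix − δ_B)/(δ_A − δ_B) = (-7.80 − (2.898))/(-65.631 − (2.898))
f_A = -10.698 / -68.529 = 0.1561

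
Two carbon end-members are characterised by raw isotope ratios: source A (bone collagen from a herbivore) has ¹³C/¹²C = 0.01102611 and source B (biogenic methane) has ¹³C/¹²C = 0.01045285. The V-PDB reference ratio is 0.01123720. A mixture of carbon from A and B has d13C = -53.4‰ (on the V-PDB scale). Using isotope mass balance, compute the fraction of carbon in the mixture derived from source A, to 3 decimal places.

0.321

δ_A = (0.01102611/0.01123720 − 1)×1000 = (0.981215 − 1)×1000 = -18.785‰
δ_B = (0.01045285/0.01123720 − 1)×1000 = (0.930201 − 1)×1000 = -69.799‰
f_A = (δ_mix − δ_B)/(δ_A − δ_B) = (-53.4 − (-69.799))/(-18.785 − (-69.799))
f_A = 16.399 / 51.014 = 0.3215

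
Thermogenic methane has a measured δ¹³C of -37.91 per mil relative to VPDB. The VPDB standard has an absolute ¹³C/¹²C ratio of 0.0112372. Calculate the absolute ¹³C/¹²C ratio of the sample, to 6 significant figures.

R_sample = R_standard × (δ¹³C/1000 + 1)
R_sample = 0.0112372 × (-37.91/1000 + 1) = 0.0112372 × 0.962090
R_sample = 0.0108112

0.0108112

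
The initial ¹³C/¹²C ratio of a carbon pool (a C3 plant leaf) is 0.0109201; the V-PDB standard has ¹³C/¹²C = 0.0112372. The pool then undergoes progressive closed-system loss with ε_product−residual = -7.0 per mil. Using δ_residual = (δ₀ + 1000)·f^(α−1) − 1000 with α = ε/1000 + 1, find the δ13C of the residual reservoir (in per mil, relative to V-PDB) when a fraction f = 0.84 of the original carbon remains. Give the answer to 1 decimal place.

-27.0 per mil

δ₀ = (0.0109201/0.0112372 − 1)×1000 = (0.971781 − 1)×1000 = -28.219 per mil
α − 1 = ε/1000 = -0.0070
f^(α−1) = 0.84^(-0.0070) = 1.001221
δ_res = (-28.219 + 1000) × 1.001221 − 1000 = 972.968 − 1000 = -27.03 per mil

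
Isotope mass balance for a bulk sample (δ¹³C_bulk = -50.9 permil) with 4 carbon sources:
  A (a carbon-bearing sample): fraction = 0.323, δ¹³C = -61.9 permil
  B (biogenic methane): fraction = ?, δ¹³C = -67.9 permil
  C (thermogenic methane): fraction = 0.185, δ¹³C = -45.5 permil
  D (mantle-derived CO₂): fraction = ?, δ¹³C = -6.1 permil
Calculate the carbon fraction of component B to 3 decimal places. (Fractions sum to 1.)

Let f_B and f_D be the unknown fractions; fractions sum to 1 so f_B + f_D = 0.492.
Mass balance: Σ fᵢ·δᵢ = δ_bulk ⇒ f_B·(-67.9) + f_D·(-6.1) = -50.9 − (-28.411) = -22.489
Substitute f_D = 0.492 − f_B:
f_B·(-67.9 − -6.1) = -22.489 − 0.492×(-6.1) = -19.488
f_B = -19.488 / -61.8 = 0.3153

0.315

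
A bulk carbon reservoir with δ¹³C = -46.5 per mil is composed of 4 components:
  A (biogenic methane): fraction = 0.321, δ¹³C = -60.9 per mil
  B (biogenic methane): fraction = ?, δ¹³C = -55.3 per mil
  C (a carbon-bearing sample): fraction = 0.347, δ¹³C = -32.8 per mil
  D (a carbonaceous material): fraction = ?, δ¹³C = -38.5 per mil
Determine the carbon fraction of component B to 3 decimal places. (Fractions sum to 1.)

Let f_B and f_D be the unknown fractions; fractions sum to 1 so f_B + f_D = 0.332.
Mass balance: Σ fᵢ·δᵢ = δ_bulk ⇒ f_B·(-55.3) + f_D·(-38.5) = -46.5 − (-30.930) = -15.570
Substitute f_D = 0.332 − f_B:
f_B·(-55.3 − -38.5) = -15.570 − 0.332×(-38.5) = -2.788
f_B = -2.788 / -16.8 = 0.1659

0.166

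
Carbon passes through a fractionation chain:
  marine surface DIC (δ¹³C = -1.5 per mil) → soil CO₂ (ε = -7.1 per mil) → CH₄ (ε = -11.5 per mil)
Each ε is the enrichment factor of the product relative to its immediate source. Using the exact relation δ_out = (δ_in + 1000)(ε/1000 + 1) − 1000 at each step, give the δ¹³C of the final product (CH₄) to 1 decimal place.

-20.0 per mil

step 1: δ = (-1.50 + 1000)·(-7.1/1000 + 1) − 1000 = -8.59 per mil
step 2: δ = (-8.59 + 1000)·(-11.5/1000 + 1) − 1000 = -19.99 per mil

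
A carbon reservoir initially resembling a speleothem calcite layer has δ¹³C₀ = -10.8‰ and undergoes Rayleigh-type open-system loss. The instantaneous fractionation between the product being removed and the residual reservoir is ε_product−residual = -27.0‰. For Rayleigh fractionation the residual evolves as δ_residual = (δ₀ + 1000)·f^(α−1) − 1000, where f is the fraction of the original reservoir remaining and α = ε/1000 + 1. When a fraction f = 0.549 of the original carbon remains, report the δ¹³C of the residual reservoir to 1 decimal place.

Rayleigh residual: δ_res = (δ₀ + 1000)·f^(α−1) − 1000
α = ε/1000 + 1 = 0.97300, so α − 1 = -0.02700
f^(α−1) = 0.549^(-0.02700) = 1.016323
δ_res = (-10.8 + 1000) × 1.016323 − 1000 = 1005.346 − 1000 = 5.35‰

5.3‰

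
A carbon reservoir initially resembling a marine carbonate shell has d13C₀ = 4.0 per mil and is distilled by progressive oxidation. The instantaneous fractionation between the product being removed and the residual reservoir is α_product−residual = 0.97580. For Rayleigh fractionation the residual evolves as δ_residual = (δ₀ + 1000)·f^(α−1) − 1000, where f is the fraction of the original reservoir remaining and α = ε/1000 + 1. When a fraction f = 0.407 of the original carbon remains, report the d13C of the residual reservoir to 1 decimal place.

26.1 per mil

Rayleigh residual: δ_res = (δ₀ + 1000)·f^(α−1) − 1000
α − 1 = -0.02420
f^(α−1) = 0.407^(-0.02420) = 1.021993
δ_res = (4.0 + 1000) × 1.021993 − 1000 = 1026.081 − 1000 = 26.08 per mil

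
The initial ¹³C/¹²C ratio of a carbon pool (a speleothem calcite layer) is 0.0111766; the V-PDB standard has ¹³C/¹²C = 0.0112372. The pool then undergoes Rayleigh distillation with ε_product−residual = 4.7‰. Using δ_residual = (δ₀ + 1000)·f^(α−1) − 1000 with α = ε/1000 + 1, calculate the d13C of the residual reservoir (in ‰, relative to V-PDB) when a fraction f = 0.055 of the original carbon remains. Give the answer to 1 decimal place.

δ₀ = (0.0111766/0.0112372 − 1)×1000 = (0.994607 − 1)×1000 = -5.393‰
α − 1 = ε/1000 = 0.0047
f^(α−1) = 0.055^(0.0047) = 0.986461
δ_res = (-5.393 + 1000) × 0.986461 − 1000 = 981.141 − 1000 = -18.86‰

-18.9‰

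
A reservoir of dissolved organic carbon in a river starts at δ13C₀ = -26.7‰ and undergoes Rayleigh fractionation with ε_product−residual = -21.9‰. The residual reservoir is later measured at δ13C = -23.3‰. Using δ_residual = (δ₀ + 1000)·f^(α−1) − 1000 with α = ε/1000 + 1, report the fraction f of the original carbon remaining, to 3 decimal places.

0.853

α − 1 = ε/1000 = -0.0219
(δ_res + 1000)/(δ₀ + 1000) = (-23.3 + 1000)/(-26.7 + 1000) = 976.7/973.3 = 1.003493
f = 1.003493^(1/-0.0219) = exp(ln(1.003493)/-0.0219) = exp(0.00349/-0.0219)
f = exp(-0.1592) = 0.8528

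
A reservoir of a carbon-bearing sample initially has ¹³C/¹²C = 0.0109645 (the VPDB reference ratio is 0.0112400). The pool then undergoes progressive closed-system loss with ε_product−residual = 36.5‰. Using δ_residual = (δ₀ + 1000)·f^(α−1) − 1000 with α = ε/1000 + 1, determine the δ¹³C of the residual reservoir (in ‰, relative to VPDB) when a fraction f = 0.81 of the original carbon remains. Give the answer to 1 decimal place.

-32.0‰

δ₀ = (0.0109645/0.0112400 − 1)×1000 = (0.975489 − 1)×1000 = -24.511‰
α − 1 = ε/1000 = 0.0365
f^(α−1) = 0.81^(0.0365) = 0.992338
δ_res = (-24.511 + 1000) × 0.992338 − 1000 = 968.015 − 1000 = -31.98‰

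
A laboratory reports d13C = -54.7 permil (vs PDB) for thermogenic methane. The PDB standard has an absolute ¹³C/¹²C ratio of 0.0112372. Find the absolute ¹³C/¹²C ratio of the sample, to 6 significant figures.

0.0106225

R_sample = R_standard × (d13C/1000 + 1)
R_sample = 0.0112372 × (-54.7/1000 + 1) = 0.0112372 × 0.945300
R_sample = 0.0106225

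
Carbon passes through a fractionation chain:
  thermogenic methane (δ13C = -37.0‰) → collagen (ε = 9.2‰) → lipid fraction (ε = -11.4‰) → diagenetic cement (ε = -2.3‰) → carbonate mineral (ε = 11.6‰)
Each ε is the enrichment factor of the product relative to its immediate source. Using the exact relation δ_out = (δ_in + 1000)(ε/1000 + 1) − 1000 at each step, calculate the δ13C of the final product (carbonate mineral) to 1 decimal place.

-30.3‰

step 1: δ = (-37.00 + 1000)·(9.2/1000 + 1) − 1000 = -28.14‰
step 2: δ = (-28.14 + 1000)·(-11.4/1000 + 1) − 1000 = -39.22‰
step 3: δ = (-39.22 + 1000)·(-2.3/1000 + 1) − 1000 = -41.43‰
step 4: δ = (-41.43 + 1000)·(11.6/1000 + 1) − 1000 = -30.31‰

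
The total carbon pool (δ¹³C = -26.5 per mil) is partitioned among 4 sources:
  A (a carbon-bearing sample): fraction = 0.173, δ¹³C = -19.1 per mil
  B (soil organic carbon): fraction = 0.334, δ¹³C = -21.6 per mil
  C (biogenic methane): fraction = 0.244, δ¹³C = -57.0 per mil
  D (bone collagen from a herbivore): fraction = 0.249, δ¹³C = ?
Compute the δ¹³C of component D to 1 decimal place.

Isotope mass balance: δ_bulk = Σ fᵢ·δᵢ.
-26.5 = 0.173×(-19.1) + 0.334×(-21.6) + 0.244×(-57.0) + 0.249×δ_D
0.249·δ_D = -26.5 − (-24.427) = -2.073
δ_D = -2.073 / 0.249 = -8.33 per mil

-8.3 per mil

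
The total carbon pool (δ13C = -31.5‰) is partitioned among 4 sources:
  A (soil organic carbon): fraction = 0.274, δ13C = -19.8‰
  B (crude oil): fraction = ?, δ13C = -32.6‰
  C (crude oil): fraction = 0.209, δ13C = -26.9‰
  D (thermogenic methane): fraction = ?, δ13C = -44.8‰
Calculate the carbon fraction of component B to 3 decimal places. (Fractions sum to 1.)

0.222

Let f_B and f_D be the unknown fractions; fractions sum to 1 so f_B + f_D = 0.517.
Mass balance: Σ fᵢ·δᵢ = δ_bulk ⇒ f_B·(-32.6) + f_D·(-44.8) = -31.5 − (-11.047) = -20.453
Substitute f_D = 0.517 − f_B:
f_B·(-32.6 − -44.8) = -20.453 − 0.517×(-44.8) = 2.709
f_B = 2.709 / 12.2 = 0.2220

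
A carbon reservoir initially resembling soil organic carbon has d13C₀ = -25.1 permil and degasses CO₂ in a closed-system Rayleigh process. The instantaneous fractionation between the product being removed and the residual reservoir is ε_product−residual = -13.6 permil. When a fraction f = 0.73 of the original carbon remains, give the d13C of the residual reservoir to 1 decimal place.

Rayleigh residual: δ_res = (δ₀ + 1000)·f^(α−1) − 1000
α = ε/1000 + 1 = 0.98640, so α − 1 = -0.01360
f^(α−1) = 0.73^(-0.01360) = 1.004289
δ_res = (-25.1 + 1000) × 1.004289 − 1000 = 979.082 − 1000 = -20.92 permil

-20.9 permil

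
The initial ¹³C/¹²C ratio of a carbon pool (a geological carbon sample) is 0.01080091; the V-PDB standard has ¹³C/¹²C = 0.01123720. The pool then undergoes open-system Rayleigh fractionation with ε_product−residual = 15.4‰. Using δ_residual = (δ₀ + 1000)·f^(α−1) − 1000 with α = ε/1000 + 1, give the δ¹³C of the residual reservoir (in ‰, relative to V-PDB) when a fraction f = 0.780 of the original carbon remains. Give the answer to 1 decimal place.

δ₀ = (0.01080091/0.01123720 − 1)×1000 = (0.961174 − 1)×1000 = -38.826‰
α − 1 = ε/1000 = 0.0154
f^(α−1) = 0.780^(0.0154) = 0.996181
δ_res = (-38.826 + 1000) × 0.996181 − 1000 = 957.504 − 1000 = -42.50‰

-42.5‰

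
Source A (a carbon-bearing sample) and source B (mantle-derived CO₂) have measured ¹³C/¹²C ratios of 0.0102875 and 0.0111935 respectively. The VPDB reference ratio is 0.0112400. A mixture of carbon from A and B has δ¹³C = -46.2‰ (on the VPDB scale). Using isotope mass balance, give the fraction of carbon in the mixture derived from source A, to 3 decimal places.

0.522

δ_A = (0.0102875/0.0112400 − 1)×1000 = (0.915258 − 1)×1000 = -84.742‰
δ_B = (0.0111935/0.0112400 − 1)×1000 = (0.995863 − 1)×1000 = -4.137‰
f_A = (δ_mix − δ_B)/(δ_A − δ_B) = (-46.2 − (-4.137))/(-84.742 − (-4.137))
f_A = -42.063 / -80.605 = 0.5218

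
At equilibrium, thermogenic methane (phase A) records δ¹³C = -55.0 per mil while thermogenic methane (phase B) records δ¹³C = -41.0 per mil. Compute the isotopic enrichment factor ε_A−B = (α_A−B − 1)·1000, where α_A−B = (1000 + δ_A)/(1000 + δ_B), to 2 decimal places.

α_A−B = (1000 + -55.0) / (1000 + -41.0) = 945.0 / 959.0 = 0.985401
ε_A−B = (0.985401 − 1) × 1000 = -14.599 per mil
(The approximation ε ≈ δ_A − δ_B would give -14.0 per mil.)

-14.60 per mil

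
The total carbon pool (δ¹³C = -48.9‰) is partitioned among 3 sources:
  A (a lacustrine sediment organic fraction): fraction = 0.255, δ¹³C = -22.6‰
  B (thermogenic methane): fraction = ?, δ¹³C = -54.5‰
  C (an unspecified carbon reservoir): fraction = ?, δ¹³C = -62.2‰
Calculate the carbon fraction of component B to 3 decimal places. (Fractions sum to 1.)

0.416

Let f_B and f_C be the unknown fractions; fractions sum to 1 so f_B + f_C = 0.745.
Mass balance: Σ fᵢ·δᵢ = δ_bulk ⇒ f_B·(-54.5) + f_C·(-62.2) = -48.9 − (-5.763) = -43.137
Substitute f_C = 0.745 − f_B:
f_B·(-54.5 − -62.2) = -43.137 − 0.745×(-62.2) = 3.202
f_B = 3.202 / 7.7 = 0.4158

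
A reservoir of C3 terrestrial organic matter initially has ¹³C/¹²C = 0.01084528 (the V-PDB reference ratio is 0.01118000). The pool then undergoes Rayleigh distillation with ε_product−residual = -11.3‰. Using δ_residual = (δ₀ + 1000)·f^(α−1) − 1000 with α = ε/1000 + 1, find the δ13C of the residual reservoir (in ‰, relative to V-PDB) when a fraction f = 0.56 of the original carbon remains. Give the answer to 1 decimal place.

-23.6‰

δ₀ = (0.01084528/0.01118000 − 1)×1000 = (0.970061 − 1)×1000 = -29.939‰
α − 1 = ε/1000 = -0.0113
f^(α−1) = 0.56^(-0.0113) = 1.006573
δ_res = (-29.939 + 1000) × 1.006573 − 1000 = 976.437 − 1000 = -23.56‰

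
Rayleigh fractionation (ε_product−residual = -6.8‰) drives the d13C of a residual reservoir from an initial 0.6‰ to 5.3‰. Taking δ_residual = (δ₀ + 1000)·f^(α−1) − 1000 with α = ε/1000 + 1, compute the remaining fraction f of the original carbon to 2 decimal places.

α − 1 = ε/1000 = -0.0068
(δ_res + 1000)/(δ₀ + 1000) = (5.3 + 1000)/(0.6 + 1000) = 1005.3/1000.6 = 1.004697
f = 1.004697^(1/-0.0068) = exp(ln(1.004697)/-0.0068) = exp(0.00469/-0.0068)
f = exp(-0.6891) = 0.5020

0.50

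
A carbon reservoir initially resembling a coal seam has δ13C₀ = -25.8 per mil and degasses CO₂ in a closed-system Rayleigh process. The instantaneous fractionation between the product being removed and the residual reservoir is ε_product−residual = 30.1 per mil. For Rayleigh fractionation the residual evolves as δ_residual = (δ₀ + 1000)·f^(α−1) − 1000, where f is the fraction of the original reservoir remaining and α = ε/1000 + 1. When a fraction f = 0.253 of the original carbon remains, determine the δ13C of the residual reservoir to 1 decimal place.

Rayleigh residual: δ_res = (δ₀ + 1000)·f^(α−1) − 1000
α = ε/1000 + 1 = 1.03010, so α − 1 = 0.03010
f^(α−1) = 0.253^(0.03010) = 0.959476
δ_res = (-25.8 + 1000) × 0.959476 − 1000 = 934.721 − 1000 = -65.28 per mil

-65.3 per mil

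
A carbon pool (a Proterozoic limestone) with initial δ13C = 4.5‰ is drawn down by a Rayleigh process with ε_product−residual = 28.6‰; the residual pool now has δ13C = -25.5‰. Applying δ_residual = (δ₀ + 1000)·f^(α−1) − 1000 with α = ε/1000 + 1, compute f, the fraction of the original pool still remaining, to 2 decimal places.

0.35

α − 1 = ε/1000 = 0.0286
(δ_res + 1000)/(δ₀ + 1000) = (-25.5 + 1000)/(4.5 + 1000) = 974.5/1004.5 = 0.970134
f = 0.970134^(1/0.0286) = exp(ln(0.970134)/0.0286) = exp(-0.03032/0.0286)
f = exp(-1.0602) = 0.3464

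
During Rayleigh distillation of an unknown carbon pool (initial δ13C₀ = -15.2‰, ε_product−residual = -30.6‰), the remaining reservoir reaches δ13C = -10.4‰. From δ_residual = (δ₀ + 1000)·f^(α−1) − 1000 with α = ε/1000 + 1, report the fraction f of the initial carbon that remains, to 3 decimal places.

0.853

α − 1 = ε/1000 = -0.0306
(δ_res + 1000)/(δ₀ + 1000) = (-10.4 + 1000)/(-15.2 + 1000) = 989.6/984.8 = 1.004874
f = 1.004874^(1/-0.0306) = exp(ln(1.004874)/-0.0306) = exp(0.00486/-0.0306)
f = exp(-0.1589) = 0.8531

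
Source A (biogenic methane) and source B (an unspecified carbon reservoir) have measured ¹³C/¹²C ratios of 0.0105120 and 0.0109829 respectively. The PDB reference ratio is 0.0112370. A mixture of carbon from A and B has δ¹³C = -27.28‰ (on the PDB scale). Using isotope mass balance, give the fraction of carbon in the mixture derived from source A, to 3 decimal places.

δ_A = (0.0105120/0.0112370 − 1)×1000 = (0.935481 − 1)×1000 = -64.519‰
δ_B = (0.0109829/0.0112370 − 1)×1000 = (0.977387 − 1)×1000 = -22.613‰
f_A = (δ_mix − δ_B)/(δ_A − δ_B) = (-27.28 − (-22.613))/(-64.519 − (-22.613))
f_A = -4.667 / -41.906 = 0.1114

0.111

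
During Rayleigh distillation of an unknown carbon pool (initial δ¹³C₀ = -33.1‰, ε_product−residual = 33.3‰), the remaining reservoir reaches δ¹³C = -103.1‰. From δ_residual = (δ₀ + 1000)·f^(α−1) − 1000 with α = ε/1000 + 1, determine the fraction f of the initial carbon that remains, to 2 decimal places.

0.10

α − 1 = ε/1000 = 0.0333
(δ_res + 1000)/(δ₀ + 1000) = (-103.1 + 1000)/(-33.1 + 1000) = 896.9/966.9 = 0.927604
f = 0.927604^(1/0.0333) = exp(ln(0.927604)/0.0333) = exp(-0.07515/0.0333)
f = exp(-2.2568) = 0.1047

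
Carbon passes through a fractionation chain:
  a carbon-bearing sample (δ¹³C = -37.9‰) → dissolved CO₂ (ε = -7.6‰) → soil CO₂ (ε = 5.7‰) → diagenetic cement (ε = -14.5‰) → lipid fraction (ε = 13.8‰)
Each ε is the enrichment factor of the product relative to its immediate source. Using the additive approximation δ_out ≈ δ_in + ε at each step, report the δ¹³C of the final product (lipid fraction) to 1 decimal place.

step 1: δ ≈ -37.9 + (-7.6) = -45.5‰
step 2: δ ≈ -45.5 + (5.7) = -39.8‰
step 3: δ ≈ -39.8 + (-14.5) = -54.3‰
step 4: δ ≈ -54.3 + (13.8) = -40.5‰

-40.5‰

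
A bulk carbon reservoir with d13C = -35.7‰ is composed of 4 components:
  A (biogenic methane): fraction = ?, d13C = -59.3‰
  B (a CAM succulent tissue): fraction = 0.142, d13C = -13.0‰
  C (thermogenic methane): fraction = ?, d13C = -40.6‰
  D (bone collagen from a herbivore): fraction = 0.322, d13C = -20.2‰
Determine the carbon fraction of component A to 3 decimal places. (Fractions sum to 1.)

0.299

Let f_A and f_C be the unknown fractions; fractions sum to 1 so f_A + f_C = 0.536.
Mass balance: Σ fᵢ·δᵢ = δ_bulk ⇒ f_A·(-59.3) + f_C·(-40.6) = -35.7 − (-8.350) = -27.350
Substitute f_C = 0.536 − f_A:
f_A·(-59.3 − -40.6) = -27.350 − 0.536×(-40.6) = -5.588
f_A = -5.588 / -18.7 = 0.2988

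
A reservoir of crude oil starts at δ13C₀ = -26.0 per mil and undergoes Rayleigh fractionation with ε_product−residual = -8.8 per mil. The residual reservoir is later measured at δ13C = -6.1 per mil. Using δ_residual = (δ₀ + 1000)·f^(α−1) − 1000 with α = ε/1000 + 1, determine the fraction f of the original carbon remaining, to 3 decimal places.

α − 1 = ε/1000 = -0.0088
(δ_res + 1000)/(δ₀ + 1000) = (-6.1 + 1000)/(-26.0 + 1000) = 993.9/974.0 = 1.020431
f = 1.020431^(1/-0.0088) = exp(ln(1.020431)/-0.0088) = exp(0.02023/-0.0088)
f = exp(-2.2983) = 0.1004

0.100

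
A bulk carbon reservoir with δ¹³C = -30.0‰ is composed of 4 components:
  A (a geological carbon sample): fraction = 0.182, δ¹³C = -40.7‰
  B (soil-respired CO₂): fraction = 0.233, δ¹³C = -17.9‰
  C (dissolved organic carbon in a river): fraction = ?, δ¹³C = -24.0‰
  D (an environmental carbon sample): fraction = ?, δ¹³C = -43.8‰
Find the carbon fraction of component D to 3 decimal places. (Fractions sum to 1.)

0.221

Let f_D and f_C be the unknown fractions; fractions sum to 1 so f_D + f_C = 0.585.
Mass balance: Σ fᵢ·δᵢ = δ_bulk ⇒ f_D·(-43.8) + f_C·(-24.0) = -30.0 − (-11.578) = -18.422
Substitute f_C = 0.585 − f_D:
f_D·(-43.8 − -24.0) = -18.422 − 0.585×(-24.0) = -4.382
f_D = -4.382 / -19.8 = 0.2213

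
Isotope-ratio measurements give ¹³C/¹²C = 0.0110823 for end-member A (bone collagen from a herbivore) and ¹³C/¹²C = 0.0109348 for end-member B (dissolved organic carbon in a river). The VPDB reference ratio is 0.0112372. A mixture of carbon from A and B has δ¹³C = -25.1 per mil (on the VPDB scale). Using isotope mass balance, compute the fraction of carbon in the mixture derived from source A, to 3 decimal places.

0.138

δ_A = (0.0110823/0.0112372 − 1)×1000 = (0.986215 − 1)×1000 = -13.785 per mil
δ_B = (0.0109348/0.0112372 − 1)×1000 = (0.973089 − 1)×1000 = -26.911 per mil
f_A = (δ_mix − δ_B)/(δ_A − δ_B) = (-25.1 − (-26.911))/(-13.785 − (-26.911))
f_A = 1.811 / 13.126 = 0.1379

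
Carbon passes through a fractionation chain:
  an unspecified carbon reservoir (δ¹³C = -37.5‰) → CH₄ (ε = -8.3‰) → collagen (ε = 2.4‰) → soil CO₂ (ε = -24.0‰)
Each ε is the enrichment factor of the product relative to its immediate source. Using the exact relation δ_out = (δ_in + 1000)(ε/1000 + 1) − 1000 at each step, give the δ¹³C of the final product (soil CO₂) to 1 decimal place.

-66.2‰

step 1: δ = (-37.50 + 1000)·(-8.3/1000 + 1) − 1000 = -45.49‰
step 2: δ = (-45.49 + 1000)·(2.4/1000 + 1) − 1000 = -43.20‰
step 3: δ = (-43.20 + 1000)·(-24.0/1000 + 1) − 1000 = -66.16‰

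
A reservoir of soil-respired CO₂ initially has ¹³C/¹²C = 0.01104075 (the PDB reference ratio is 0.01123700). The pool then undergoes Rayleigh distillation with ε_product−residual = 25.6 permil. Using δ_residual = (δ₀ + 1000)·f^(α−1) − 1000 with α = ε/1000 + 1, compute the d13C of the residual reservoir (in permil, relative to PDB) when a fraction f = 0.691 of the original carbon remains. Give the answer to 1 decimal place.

-26.7 permil

δ₀ = (0.01104075/0.01123700 − 1)×1000 = (0.982535 − 1)×1000 = -17.465 permil
α − 1 = ε/1000 = 0.0256
f^(α−1) = 0.691^(0.0256) = 0.990582
δ_res = (-17.465 + 1000) × 0.990582 − 1000 = 973.282 − 1000 = -26.72 permil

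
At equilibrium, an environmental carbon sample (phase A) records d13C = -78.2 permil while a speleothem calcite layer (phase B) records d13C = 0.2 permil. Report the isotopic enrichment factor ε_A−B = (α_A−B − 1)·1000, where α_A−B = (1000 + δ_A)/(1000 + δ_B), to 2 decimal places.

-78.38 permil

α_A−B = (1000 + -78.2) / (1000 + 0.2) = 921.8 / 1000.2 = 0.921616
ε_A−B = (0.921616 − 1) × 1000 = -78.384 permil
(The approximation ε ≈ δ_A − δ_B would give -78.4 permil.)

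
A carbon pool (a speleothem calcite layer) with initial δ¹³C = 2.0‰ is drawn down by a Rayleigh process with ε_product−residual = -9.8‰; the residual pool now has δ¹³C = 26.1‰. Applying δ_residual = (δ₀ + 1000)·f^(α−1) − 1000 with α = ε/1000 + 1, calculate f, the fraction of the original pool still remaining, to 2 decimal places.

0.09

α − 1 = ε/1000 = -0.0098
(δ_res + 1000)/(δ₀ + 1000) = (26.1 + 1000)/(2.0 + 1000) = 1026.1/1002.0 = 1.024052
f = 1.024052^(1/-0.0098) = exp(ln(1.024052)/-0.0098) = exp(0.02377/-0.0098)
f = exp(-2.4252) = 0.0885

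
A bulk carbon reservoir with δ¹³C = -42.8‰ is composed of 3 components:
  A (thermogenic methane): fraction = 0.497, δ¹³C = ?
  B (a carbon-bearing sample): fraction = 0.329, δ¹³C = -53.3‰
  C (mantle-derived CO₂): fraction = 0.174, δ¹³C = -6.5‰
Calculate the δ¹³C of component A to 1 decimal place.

-48.6‰

Isotope mass balance: δ_bulk = Σ fᵢ·δᵢ.
-42.8 = 0.497×δ_A + 0.329×(-53.3) + 0.174×(-6.5)
0.497·δ_A = -42.8 − (-18.667) = -24.133
δ_A = -24.133 / 0.497 = -48.56‰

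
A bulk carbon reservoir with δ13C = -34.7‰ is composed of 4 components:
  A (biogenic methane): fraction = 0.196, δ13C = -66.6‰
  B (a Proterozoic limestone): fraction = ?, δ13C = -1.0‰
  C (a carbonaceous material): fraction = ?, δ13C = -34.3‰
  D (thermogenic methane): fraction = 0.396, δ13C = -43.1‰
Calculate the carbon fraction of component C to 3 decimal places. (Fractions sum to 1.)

0.125

Let f_C and f_B be the unknown fractions; fractions sum to 1 so f_C + f_B = 0.408.
Mass balance: Σ fᵢ·δᵢ = δ_bulk ⇒ f_C·(-34.3) + f_B·(-1.0) = -34.7 − (-30.121) = -4.579
Substitute f_B = 0.408 − f_C:
f_C·(-34.3 − -1.0) = -4.579 − 0.408×(-1.0) = -4.171
f_C = -4.171 / -33.3 = 0.1252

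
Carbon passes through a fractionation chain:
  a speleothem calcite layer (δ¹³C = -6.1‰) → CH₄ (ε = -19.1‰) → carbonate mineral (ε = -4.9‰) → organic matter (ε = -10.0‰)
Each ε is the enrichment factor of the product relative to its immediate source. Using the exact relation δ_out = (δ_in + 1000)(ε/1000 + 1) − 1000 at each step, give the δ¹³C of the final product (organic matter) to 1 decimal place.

-39.6‰

step 1: δ = (-6.10 + 1000)·(-19.1/1000 + 1) − 1000 = -25.08‰
step 2: δ = (-25.08 + 1000)·(-4.9/1000 + 1) − 1000 = -29.86‰
step 3: δ = (-29.86 + 1000)·(-10.0/1000 + 1) − 1000 = -39.56‰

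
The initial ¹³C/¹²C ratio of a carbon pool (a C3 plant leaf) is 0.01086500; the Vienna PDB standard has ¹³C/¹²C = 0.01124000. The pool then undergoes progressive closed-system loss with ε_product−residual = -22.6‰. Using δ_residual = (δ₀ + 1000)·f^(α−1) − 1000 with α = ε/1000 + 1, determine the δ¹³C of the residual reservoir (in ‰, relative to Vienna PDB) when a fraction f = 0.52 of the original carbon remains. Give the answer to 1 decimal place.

-19.0‰

δ₀ = (0.01086500/0.01124000 − 1)×1000 = (0.966637 − 1)×1000 = -33.363‰
α − 1 = ε/1000 = -0.0226
f^(α−1) = 0.52^(-0.0226) = 1.014888
δ_res = (-33.363 + 1000) × 1.014888 − 1000 = 981.029 − 1000 = -18.97‰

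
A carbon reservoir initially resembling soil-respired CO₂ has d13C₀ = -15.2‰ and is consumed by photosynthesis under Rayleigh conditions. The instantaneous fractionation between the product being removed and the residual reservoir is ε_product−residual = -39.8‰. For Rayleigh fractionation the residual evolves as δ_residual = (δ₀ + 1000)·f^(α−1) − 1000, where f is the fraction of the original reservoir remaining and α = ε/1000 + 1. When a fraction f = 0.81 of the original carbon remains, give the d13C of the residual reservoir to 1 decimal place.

-6.9‰

Rayleigh residual: δ_res = (δ₀ + 1000)·f^(α−1) − 1000
α = ε/1000 + 1 = 0.96020, so α − 1 = -0.03980
f^(α−1) = 0.81^(-0.03980) = 1.008422
δ_res = (-15.2 + 1000) × 1.008422 − 1000 = 993.094 − 1000 = -6.91‰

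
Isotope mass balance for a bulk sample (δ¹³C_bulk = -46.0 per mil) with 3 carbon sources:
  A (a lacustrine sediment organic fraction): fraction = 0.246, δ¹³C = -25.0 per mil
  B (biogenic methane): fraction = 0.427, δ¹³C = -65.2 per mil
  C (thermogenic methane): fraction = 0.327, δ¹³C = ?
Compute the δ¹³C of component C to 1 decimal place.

-36.7 per mil

Isotope mass balance: δ_bulk = Σ fᵢ·δᵢ.
-46.0 = 0.246×(-25.0) + 0.427×(-65.2) + 0.327×δ_C
0.327·δ_C = -46.0 − (-33.990) = -12.010
δ_C = -12.010 / 0.327 = -36.73 per mil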